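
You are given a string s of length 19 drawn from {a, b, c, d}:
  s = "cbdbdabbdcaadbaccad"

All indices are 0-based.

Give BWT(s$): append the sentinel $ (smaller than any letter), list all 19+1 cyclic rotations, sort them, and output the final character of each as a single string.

rank  rotation              last
    0  $cbdbdabbdcaadbaccad  d
    1  aadbaccad$cbdbdabbdc  c
    2  abbdcaadbaccad$cbdbd  d
    3  accad$cbdbdabbdcaadb  b
    4  ad$cbdbdabbdcaadbacc  c
    5  adbaccad$cbdbdabbdca  a
    6  baccad$cbdbdabbdcaad  d
    7  bbdcaadbaccad$cbdbda  a
    8  bdabbdcaadbaccad$cbd  d
    9  bdbdabbdcaadbaccad$c  c
   10  bdcaadbaccad$cbdbdab  b
   11  caadbaccad$cbdbdabbd  d
   12  cad$cbdbdabbdcaadbac  c
   13  cbdbdabbdcaadbaccad$  $
   14  ccad$cbdbdabbdcaadba  a
   15  d$cbdbdabbdcaadbacca  a
   16  dabbdcaadbaccad$cbdb  b
   17  dbaccad$cbdbdabbdcaa  a
   18  dbdabbdcaadbaccad$cb  b
   19  dcaadbaccad$cbdbdabb  b

dcdbcadadcbdc$aababb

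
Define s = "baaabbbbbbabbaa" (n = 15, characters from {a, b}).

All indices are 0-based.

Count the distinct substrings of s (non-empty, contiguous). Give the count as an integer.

rank | idx | suffix
   0 |  14 | a
   1 |  13 | aa
   2 |   1 | aaabbbbbbabbaa
   3 |   2 | aabbbbbbabbaa
   4 |  10 | abbaa
   5 |   3 | abbbbbbabbaa
   6 |  12 | baa
   7 |   0 | baaabbbbbbabbaa
   8 |   9 | babbaa
   9 |  11 | bbaa
  10 |   8 | bbabbaa
  11 |   7 | bbbabbaa
  12 |   6 | bbbbabbaa
  13 |   5 | bbbbbabbaa
  14 |   4 | bbbbbbabbaa

SA = [14, 13, 1, 2, 10, 3, 12, 0, 9, 11, 8, 7, 6, 5, 4]
rank  pair      lcp
   1  s[14:],s[13:]  1  'a'
   2  s[13:],s[1:]  2  'aa'
   3  s[1:],s[2:]  2  'aa'
   4  s[2:],s[10:]  1  'a'
   5  s[10:],s[3:]  3  'abb'
   6  s[3:],s[12:]  0  ''
   7  s[12:],s[0:]  3  'baa'
   8  s[0:],s[9:]  2  'ba'
   9  s[9:],s[11:]  1  'b'
  10  s[11:],s[8:]  3  'bba'
  11  s[8:],s[7:]  2  'bb'
  12  s[7:],s[6:]  3  'bbb'
  13  s[6:],s[5:]  4  'bbbb'
  14  s[5:],s[4:]  5  'bbbbb'

n(n+1)/2 = 15·16/2 = 120
Σ LCP = 0 + 1 + 2 + 2 + 1 + 3 + 0 + 3 + 2 + 1 + 3 + 2 + 3 + 4 + 5 = 32
distinct = 120 − 32 = 88

88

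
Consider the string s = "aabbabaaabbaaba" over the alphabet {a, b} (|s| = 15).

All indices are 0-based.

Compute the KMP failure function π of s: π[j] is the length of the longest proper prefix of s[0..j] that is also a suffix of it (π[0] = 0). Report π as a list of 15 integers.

π[0] = 0
j=1 s[j]='a': π[1]=1 (border 'a')
j=2 s[j]='b': k: 1→0; π[2]=0 (border '')
j=3 s[j]='b': π[3]=0 (border '')
j=4 s[j]='a': π[4]=1 (border 'a')
j=5 s[j]='b': k: 1→0; π[5]=0 (border '')
j=6 s[j]='a': π[6]=1 (border 'a')
j=7 s[j]='a': π[7]=2 (border 'aa')
j=8 s[j]='a': k: 2→1; π[8]=2 (border 'aa')
j=9 s[j]='b': π[9]=3 (border 'aab')
j=10 s[j]='b': π[10]=4 (border 'aabb')
j=11 s[j]='a': π[11]=5 (border 'aabba')
j=12 s[j]='a': k: 5→1; π[12]=2 (border 'aa')
j=13 s[j]='b': π[13]=3 (border 'aab')
j=14 s[j]='a': k: 3→0; π[14]=1 (border 'a')

[0, 1, 0, 0, 1, 0, 1, 2, 2, 3, 4, 5, 2, 3, 1]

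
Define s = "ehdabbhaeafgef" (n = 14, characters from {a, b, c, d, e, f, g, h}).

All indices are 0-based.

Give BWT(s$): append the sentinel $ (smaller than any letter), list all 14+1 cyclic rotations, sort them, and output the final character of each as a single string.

rank  rotation         last
    0  $ehdabbhaeafgef  f
    1  abbhaeafgef$ehd  d
    2  aeafgef$ehdabbh  h
    3  afgef$ehdabbhae  e
    4  bbhaeafgef$ehda  a
    5  bhaeafgef$ehdab  b
    6  dabbhaeafgef$eh  h
    7  eafgef$ehdabbha  a
    8  ef$ehdabbhaeafg  g
    9  ehdabbhaeafgef$  $
   10  f$ehdabbhaeafge  e
   11  fgef$ehdabbhaea  a
   12  gef$ehdabbhaeaf  f
   13  haeafgef$ehdabb  b
   14  hdabbhaeafgef$e  e

fdheabhag$eafbe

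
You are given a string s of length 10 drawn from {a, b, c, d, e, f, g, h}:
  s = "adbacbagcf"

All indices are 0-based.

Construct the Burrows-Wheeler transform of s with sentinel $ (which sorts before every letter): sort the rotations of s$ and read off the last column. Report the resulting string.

fb$bdcagaca

rank  rotation     last
    0  $adbacbagcf  f
    1  acbagcf$adb  b
    2  adbacbagcf$  $
    3  agcf$adbacb  b
    4  bacbagcf$ad  d
    5  bagcf$adbac  c
    6  cbagcf$adba  a
    7  cf$adbacbag  g
    8  dbacbagcf$a  a
    9  f$adbacbagc  c
   10  gcf$adbacba  a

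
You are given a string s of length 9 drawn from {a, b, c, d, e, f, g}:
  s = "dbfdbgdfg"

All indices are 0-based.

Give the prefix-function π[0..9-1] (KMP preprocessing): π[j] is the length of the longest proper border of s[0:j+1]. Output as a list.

[0, 0, 0, 1, 2, 0, 1, 0, 0]

π[0] = 0
j=1 s[j]='b': π[1]=0 (border '')
j=2 s[j]='f': π[2]=0 (border '')
j=3 s[j]='d': π[3]=1 (border 'd')
j=4 s[j]='b': π[4]=2 (border 'db')
j=5 s[j]='g': k: 2→0; π[5]=0 (border '')
j=6 s[j]='d': π[6]=1 (border 'd')
j=7 s[j]='f': k: 1→0; π[7]=0 (border '')
j=8 s[j]='g': π[8]=0 (border '')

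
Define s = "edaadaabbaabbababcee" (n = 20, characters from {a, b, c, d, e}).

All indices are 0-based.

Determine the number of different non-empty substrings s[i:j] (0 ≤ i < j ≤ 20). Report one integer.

178

rank | idx | suffix
   0 |   5 | aabbaabbababcee
   1 |   9 | aabbababcee
   2 |   2 | aadaabbaabbababcee
   3 |  13 | ababcee
   4 |   6 | abbaabbababcee
   5 |  10 | abbababcee
   6 |  15 | abcee
   7 |   3 | adaabbaabbababcee
   8 |   8 | baabbababcee
   9 |  12 | bababcee
  10 |  14 | babcee
  11 |   7 | bbaabbababcee
  12 |  11 | bbababcee
  13 |  16 | bcee
  14 |  17 | cee
  15 |   4 | daabbaabbababcee
  16 |   1 | daadaabbaabbababcee
  17 |  19 | e
  18 |   0 | edaadaabbaabbababcee
  19 |  18 | ee

SA = [5, 9, 2, 13, 6, 10, 15, 3, 8, 12, 14, 7, 11, 16, 17, 4, 1, 19, 0, 18]
i: (SA[i-1],SA[i]) lcp shared
  1: (5,9) 5 'aabba'
  2: (9,2) 2 'aa'
  3: (2,13) 1 'a'
  4: (13,6) 2 'ab'
  5: (6,10) 4 'abba'
  6: (10,15) 2 'ab'
  7: (15,3) 1 'a'
  8: (3,8) 0 ''
  9: (8,12) 2 'ba'
  10: (12,14) 3 'bab'
  11: (14,7) 1 'b'
  12: (7,11) 3 'bba'
  13: (11,16) 1 'b'
  14: (16,17) 0 ''
  15: (17,4) 0 ''
  16: (4,1) 3 'daa'
  17: (1,19) 0 ''
  18: (19,0) 1 'e'
  19: (0,18) 1 'e'

n(n+1)/2 = 20·21/2 = 210
Σ LCP = 0 + 5 + 2 + 1 + 2 + 4 + 2 + 1 + 0 + 2 + 3 + 1 + 3 + 1 + 0 + 0 + 3 + 0 + 1 + 1 = 32
distinct = 210 − 32 = 178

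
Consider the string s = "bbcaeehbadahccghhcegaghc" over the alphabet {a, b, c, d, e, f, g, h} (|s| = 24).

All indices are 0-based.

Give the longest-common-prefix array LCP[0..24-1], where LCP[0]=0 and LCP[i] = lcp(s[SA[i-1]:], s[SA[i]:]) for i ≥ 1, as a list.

[0, 1, 1, 1, 0, 1, 1, 0, 1, 1, 1, 1, 0, 0, 1, 1, 0, 1, 2, 0, 1, 2, 2, 1]

sorted suffixes:
  #0 SA[0]=8  'adahccghhcegaghc'
  #1 SA[1]=3  'aeehbadahccghhcegaghc'
  #2 SA[2]=20  'aghc'
  #3 SA[3]=10  'ahccghhcegaghc'
  #4 SA[4]=7  'badahccghhcegaghc'
  #5 SA[5]=0  'bbcaeehbadahccghhcegaghc'
  #6 SA[6]=1  'bcaeehbadahccghhcegaghc'
  #7 SA[7]=23  'c'
  #8 SA[8]=2  'caeehbadahccghhcegaghc'
  #9 SA[9]=12  'ccghhcegaghc'
  #10 SA[10]=17  'cegaghc'
  #11 SA[11]=13  'cghhcegaghc'
  #12 SA[12]=9  'dahccghhcegaghc'
  #13 SA[13]=4  'eehbadahccghhcegaghc'
  #14 SA[14]=18  'egaghc'
  #15 SA[15]=5  'ehbadahccghhcegaghc'
  #16 SA[16]=19  'gaghc'
  #17 SA[17]=21  'ghc'
  #18 SA[18]=14  'ghhcegaghc'
  #19 SA[19]=6  'hbadahccghhcegaghc'
  #20 SA[20]=22  'hc'
  #21 SA[21]=11  'hccghhcegaghc'
  #22 SA[22]=16  'hcegaghc'
  #23 SA[23]=15  'hhcegaghc'

SA = [8, 3, 20, 10, 7, 0, 1, 23, 2, 12, 17, 13, 9, 4, 18, 5, 19, 21, 14, 6, 22, 11, 16, 15]
rank  pair      lcp
   1  s[8:],s[3:]  1  'a'
   2  s[3:],s[20:]  1  'a'
   3  s[20:],s[10:]  1  'a'
   4  s[10:],s[7:]  0  ''
   5  s[7:],s[0:]  1  'b'
   6  s[0:],s[1:]  1  'b'
   7  s[1:],s[23:]  0  ''
   8  s[23:],s[2:]  1  'c'
   9  s[2:],s[12:]  1  'c'
  10  s[12:],s[17:]  1  'c'
  11  s[17:],s[13:]  1  'c'
  12  s[13:],s[9:]  0  ''
  13  s[9:],s[4:]  0  ''
  14  s[4:],s[18:]  1  'e'
  15  s[18:],s[5:]  1  'e'
  16  s[5:],s[19:]  0  ''
  17  s[19:],s[21:]  1  'g'
  18  s[21:],s[14:]  2  'gh'
  19  s[14:],s[6:]  0  ''
  20  s[6:],s[22:]  1  'h'
  21  s[22:],s[11:]  2  'hc'
  22  s[11:],s[16:]  2  'hc'
  23  s[16:],s[15:]  1  'h'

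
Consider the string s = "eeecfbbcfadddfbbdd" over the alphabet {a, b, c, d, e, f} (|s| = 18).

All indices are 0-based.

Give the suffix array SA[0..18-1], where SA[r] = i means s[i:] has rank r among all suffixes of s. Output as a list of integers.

rank→(start, suffix):
  0 → (9, 'adddfbbdd')
  1 → (5, 'bbcfadddfbbdd')
  2 → (14, 'bbdd')
  3 → (6, 'bcfadddfbbdd')
  4 → (15, 'bdd')
  5 → (7, 'cfadddfbbdd')
  6 → (3, 'cfbbcfadddfbbdd')
  7 → (17, 'd')
  8 → (16, 'dd')
  9 → (10, 'dddfbbdd')
  10 → (11, 'ddfbbdd')
  11 → (12, 'dfbbdd')
  12 → (2, 'ecfbbcfadddfbbdd')
  13 → (1, 'eecfbbcfadddfbbdd')
  14 → (0, 'eeecfbbcfadddfbbdd')
  15 → (8, 'fadddfbbdd')
  16 → (4, 'fbbcfadddfbbdd')
  17 → (13, 'fbbdd')

[9, 5, 14, 6, 15, 7, 3, 17, 16, 10, 11, 12, 2, 1, 0, 8, 4, 13]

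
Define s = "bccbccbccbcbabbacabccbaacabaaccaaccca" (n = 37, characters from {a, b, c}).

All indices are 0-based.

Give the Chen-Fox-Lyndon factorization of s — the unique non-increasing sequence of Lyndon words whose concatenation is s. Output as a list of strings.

["bcc", "bcc", "bcc", "bc", "b", "abbacabccb", "aacabaaccaaccc", "a"]

emit factor 1: 'bcc' (i=0, period=3)
emit factor 2: 'bcc' (i=3, period=3)
emit factor 3: 'bcc' (i=6, period=3)
emit factor 4: 'bc' (i=9, period=2)
emit factor 5: 'b' (i=11, period=1)
emit factor 6: 'abbacabccb' (i=12, period=10)
emit factor 7: 'aacabaaccaaccc' (i=22, period=14)
emit factor 8: 'a' (i=36, period=1)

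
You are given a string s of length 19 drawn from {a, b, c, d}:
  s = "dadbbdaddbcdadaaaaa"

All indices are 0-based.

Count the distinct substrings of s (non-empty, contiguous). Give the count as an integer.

161

rank | idx | suffix
   0 |  18 | a
   1 |  17 | aa
   2 |  16 | aaa
   3 |  15 | aaaa
   4 |  14 | aaaaa
   5 |  12 | adaaaaa
   6 |   1 | adbbdaddbcdadaaaaa
   7 |   6 | addbcdadaaaaa
   8 |   3 | bbdaddbcdadaaaaa
   9 |   9 | bcdadaaaaa
  10 |   4 | bdaddbcdadaaaaa
  11 |  10 | cdadaaaaa
  12 |  13 | daaaaa
  13 |  11 | dadaaaaa
  14 |   0 | dadbbdaddbcdadaaaaa
  15 |   5 | daddbcdadaaaaa
  16 |   2 | dbbdaddbcdadaaaaa
  17 |   8 | dbcdadaaaaa
  18 |   7 | ddbcdadaaaaa

SA = [18, 17, 16, 15, 14, 12, 1, 6, 3, 9, 4, 10, 13, 11, 0, 5, 2, 8, 7]
[i] adj suffixes → lcp
  [1] 18/17 → 1 ('a')
  [2] 17/16 → 2 ('aa')
  [3] 16/15 → 3 ('aaa')
  [4] 15/14 → 4 ('aaaa')
  [5] 14/12 → 1 ('a')
  [6] 12/1 → 2 ('ad')
  [7] 1/6 → 2 ('ad')
  [8] 6/3 → 0 ('')
  [9] 3/9 → 1 ('b')
  [10] 9/4 → 1 ('b')
  [11] 4/10 → 0 ('')
  [12] 10/13 → 0 ('')
  [13] 13/11 → 2 ('da')
  [14] 11/0 → 3 ('dad')
  [15] 0/5 → 3 ('dad')
  [16] 5/2 → 1 ('d')
  [17] 2/8 → 2 ('db')
  [18] 8/7 → 1 ('d')

n(n+1)/2 = 19·20/2 = 190
Σ LCP = 0 + 1 + 2 + 3 + 4 + 1 + 2 + 2 + 0 + 1 + 1 + 0 + 0 + 2 + 3 + 3 + 1 + 2 + 1 = 29
distinct = 190 − 29 = 161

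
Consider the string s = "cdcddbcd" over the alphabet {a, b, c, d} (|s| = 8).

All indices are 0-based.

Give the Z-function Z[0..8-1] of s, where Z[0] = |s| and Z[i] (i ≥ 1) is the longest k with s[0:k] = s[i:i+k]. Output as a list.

[8, 0, 2, 0, 0, 0, 2, 0]

Z[0]=8
i=1: outside box; Z[1]=0
i=2: outside box; Z[2]=2 grow→box=[2,4)
i=3: min(r-i=1, Z[1]=0)=0; Z[3]=0
i=4: outside box; Z[4]=0
i=5: outside box; Z[5]=0
i=6: outside box; Z[6]=2 grow→box=[6,8)
i=7: min(r-i=1, Z[1]=0)=0; Z[7]=0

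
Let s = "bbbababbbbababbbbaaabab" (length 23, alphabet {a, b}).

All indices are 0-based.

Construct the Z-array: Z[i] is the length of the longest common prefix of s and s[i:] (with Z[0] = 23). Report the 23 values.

Z[0]=23
i=1: fresh scan; Z[1]=2 extend→box=[1,3)
i=2: min(r-i=1, Z[1]=2)=1; Z[2]=1
i=3: fresh scan; Z[3]=0
i=4: fresh scan; Z[4]=1 extend→box=[4,5)
i=5: fresh scan; Z[5]=0
i=6: fresh scan; Z[6]=3 extend→box=[6,9)
i=7: min(r-i=2, Z[1]=2)=2; Z[7]=11 extend→box=[7,18)
i=8: min(r-i=10, Z[1]=2)=2; Z[8]=2
i=9: min(r-i=9, Z[2]=1)=1; Z[9]=1
i=10: min(r-i=8, Z[3]=0)=0; Z[10]=0
i=11: min(r-i=7, Z[4]=1)=1; Z[11]=1
i=12: min(r-i=6, Z[5]=0)=0; Z[12]=0
i=13: min(r-i=5, Z[6]=3)=3; Z[13]=3
i=14: min(r-i=4, Z[7]=11)=4; Z[14]=4
i=15: min(r-i=3, Z[8]=2)=2; Z[15]=2
i=16: min(r-i=2, Z[9]=1)=1; Z[16]=1
i=17: min(r-i=1, Z[10]=0)=0; Z[17]=0
i=18: fresh scan; Z[18]=0
i=19: fresh scan; Z[19]=0
i=20: fresh scan; Z[20]=1 extend→box=[20,21)
i=21: fresh scan; Z[21]=0
i=22: fresh scan; Z[22]=1 extend→box=[22,23)

[23, 2, 1, 0, 1, 0, 3, 11, 2, 1, 0, 1, 0, 3, 4, 2, 1, 0, 0, 0, 1, 0, 1]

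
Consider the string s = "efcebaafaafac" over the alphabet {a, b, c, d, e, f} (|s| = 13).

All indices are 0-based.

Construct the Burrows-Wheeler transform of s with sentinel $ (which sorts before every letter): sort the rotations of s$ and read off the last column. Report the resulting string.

cbffaaeafc$aae

rank  rotation        last
    0  $efcebaafaafac  c
    1  aafaafac$efceb  b
    2  aafac$efcebaaf  f
    3  ac$efcebaafaaf  f
    4  afaafac$efceba  a
    5  afac$efcebaafa  a
    6  baafaafac$efce  e
    7  c$efcebaafaafa  a
    8  cebaafaafac$ef  f
    9  ebaafaafac$efc  c
   10  efcebaafaafac$  $
   11  faafac$efcebaa  a
   12  fac$efcebaafaa  a
   13  fcebaafaafac$e  e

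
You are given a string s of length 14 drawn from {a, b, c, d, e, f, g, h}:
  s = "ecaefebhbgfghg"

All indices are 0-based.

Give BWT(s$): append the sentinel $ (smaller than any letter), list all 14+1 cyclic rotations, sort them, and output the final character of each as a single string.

gcheef$aeghbfbg

rank  rotation         last
    0  $ecaefebhbgfghg  g
    1  aefebhbgfghg$ec  c
    2  bgfghg$ecaefebh  h
    3  bhbgfghg$ecaefe  e
    4  caefebhbgfghg$e  e
    5  ebhbgfghg$ecaef  f
    6  ecaefebhbgfghg$  $
    7  efebhbgfghg$eca  a
    8  febhbgfghg$ecae  e
    9  fghg$ecaefebhbg  g
   10  g$ecaefebhbgfgh  h
   11  gfghg$ecaefebhb  b
   12  ghg$ecaefebhbgf  f
   13  hbgfghg$ecaefeb  b
   14  hg$ecaefebhbgfg  g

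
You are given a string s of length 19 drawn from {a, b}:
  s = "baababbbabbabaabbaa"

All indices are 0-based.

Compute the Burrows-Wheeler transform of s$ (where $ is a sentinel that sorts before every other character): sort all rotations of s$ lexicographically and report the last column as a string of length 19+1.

rank  rotation              last
    0  $baababbbabbabaabbaa  a
    1  a$baababbbabbabaabba  a
    2  aa$baababbbabbabaabb  b
    3  aababbbabbabaabbaa$b  b
    4  aabbaa$baababbbabbab  b
    5  abaabbaa$baababbbabb  b
    6  ababbbabbabaabbaa$ba  a
    7  abbaa$baababbbabbaba  a
    8  abbabaabbaa$baababbb  b
    9  abbbabbabaabbaa$baab  b
   10  baa$baababbbabbabaab  b
   11  baababbbabbabaabbaa$  $
   12  baabbaa$baababbbabba  a
   13  babaabbaa$baababbbab  b
   14  babbabaabbaa$baababb  b
   15  babbbabbabaabbaa$baa  a
   16  bbaa$baababbbabbabaa  a
   17  bbabaabbaa$baababbba  a
   18  bbabbabaabbaa$baabab  b
   19  bbbabbabaabbaa$baaba  a

aabbbbaabbb$abbaaaba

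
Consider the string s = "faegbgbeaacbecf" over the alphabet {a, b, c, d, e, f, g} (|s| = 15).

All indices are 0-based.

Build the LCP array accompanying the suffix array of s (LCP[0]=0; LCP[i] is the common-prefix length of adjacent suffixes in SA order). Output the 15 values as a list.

rank→(start, suffix):
  0 → (8, 'aacbecf')
  1 → (9, 'acbecf')
  2 → (1, 'aegbgbeaacbecf')
  3 → (6, 'beaacbecf')
  4 → (11, 'becf')
  5 → (4, 'bgbeaacbecf')
  6 → (10, 'cbecf')
  7 → (13, 'cf')
  8 → (7, 'eaacbecf')
  9 → (12, 'ecf')
  10 → (2, 'egbgbeaacbecf')
  11 → (14, 'f')
  12 → (0, 'faegbgbeaacbecf')
  13 → (5, 'gbeaacbecf')
  14 → (3, 'gbgbeaacbecf')

SA = [8, 9, 1, 6, 11, 4, 10, 13, 7, 12, 2, 14, 0, 5, 3]
[i] adj suffixes → lcp
  [1] 8/9 → 1 ('a')
  [2] 9/1 → 1 ('a')
  [3] 1/6 → 0 ('')
  [4] 6/11 → 2 ('be')
  [5] 11/4 → 1 ('b')
  [6] 4/10 → 0 ('')
  [7] 10/13 → 1 ('c')
  [8] 13/7 → 0 ('')
  [9] 7/12 → 1 ('e')
  [10] 12/2 → 1 ('e')
  [11] 2/14 → 0 ('')
  [12] 14/0 → 1 ('f')
  [13] 0/5 → 0 ('')
  [14] 5/3 → 2 ('gb')

[0, 1, 1, 0, 2, 1, 0, 1, 0, 1, 1, 0, 1, 0, 2]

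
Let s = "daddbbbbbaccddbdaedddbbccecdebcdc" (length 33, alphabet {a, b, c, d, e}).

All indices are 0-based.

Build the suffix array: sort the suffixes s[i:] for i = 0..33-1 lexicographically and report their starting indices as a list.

sorted suffixes:
  #0 SA[0]=9  'accddbdaedddbbccecdebcdc'
  #1 SA[1]=1  'addbbbbbaccddbdaedddbbccecdebcdc'
  #2 SA[2]=16  'aedddbbccecdebcdc'
  #3 SA[3]=8  'baccddbdaedddbbccecdebcdc'
  #4 SA[4]=7  'bbaccddbdaedddbbccecdebcdc'
  #5 SA[5]=6  'bbbaccddbdaedddbbccecdebcdc'
  #6 SA[6]=5  'bbbbaccddbdaedddbbccecdebcdc'
  #7 SA[7]=4  'bbbbbaccddbdaedddbbccecdebcdc'
  #8 SA[8]=21  'bbccecdebcdc'
  #9 SA[9]=22  'bccecdebcdc'
  #10 SA[10]=29  'bcdc'
  #11 SA[11]=14  'bdaedddbbccecdebcdc'
  #12 SA[12]=32  'c'
  #13 SA[13]=10  'ccddbdaedddbbccecdebcdc'
  #14 SA[14]=23  'ccecdebcdc'
  #15 SA[15]=30  'cdc'
  #16 SA[16]=11  'cddbdaedddbbccecdebcdc'
  #17 SA[17]=26  'cdebcdc'
  #18 SA[18]=24  'cecdebcdc'
  #19 SA[19]=0  'daddbbbbbaccddbdaedddbbccecdebcdc'
  #20 SA[20]=15  'daedddbbccecdebcdc'
  #21 SA[21]=3  'dbbbbbaccddbdaedddbbccecdebcdc'
  #22 SA[22]=20  'dbbccecdebcdc'
  #23 SA[23]=13  'dbdaedddbbccecdebcdc'
  #24 SA[24]=31  'dc'
  #25 SA[25]=2  'ddbbbbbaccddbdaedddbbccecdebcdc'
  #26 SA[26]=19  'ddbbccecdebcdc'
  #27 SA[27]=12  'ddbdaedddbbccecdebcdc'
  #28 SA[28]=18  'dddbbccecdebcdc'
  #29 SA[29]=27  'debcdc'
  #30 SA[30]=28  'ebcdc'
  #31 SA[31]=25  'ecdebcdc'
  #32 SA[32]=17  'edddbbccecdebcdc'

[9, 1, 16, 8, 7, 6, 5, 4, 21, 22, 29, 14, 32, 10, 23, 30, 11, 26, 24, 0, 15, 3, 20, 13, 31, 2, 19, 12, 18, 27, 28, 25, 17]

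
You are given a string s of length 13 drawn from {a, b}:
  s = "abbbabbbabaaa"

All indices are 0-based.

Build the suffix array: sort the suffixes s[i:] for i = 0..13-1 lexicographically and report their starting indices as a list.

rank→(start, suffix):
  0 → (12, 'a')
  1 → (11, 'aa')
  2 → (10, 'aaa')
  3 → (8, 'abaaa')
  4 → (4, 'abbbabaaa')
  5 → (0, 'abbbabbbabaaa')
  6 → (9, 'baaa')
  7 → (7, 'babaaa')
  8 → (3, 'babbbabaaa')
  9 → (6, 'bbabaaa')
  10 → (2, 'bbabbbabaaa')
  11 → (5, 'bbbabaaa')
  12 → (1, 'bbbabbbabaaa')

[12, 11, 10, 8, 4, 0, 9, 7, 3, 6, 2, 5, 1]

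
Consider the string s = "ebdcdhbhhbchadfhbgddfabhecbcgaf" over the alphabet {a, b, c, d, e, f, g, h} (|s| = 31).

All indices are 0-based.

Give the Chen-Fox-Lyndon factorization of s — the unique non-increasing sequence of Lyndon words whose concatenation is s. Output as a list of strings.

emit factor 1: 'e' (i=0, period=1)
emit factor 2: 'bdcdhbhh' (i=1, period=8)
emit factor 3: 'bch' (i=9, period=3)
emit factor 4: 'adfhbgddf' (i=12, period=9)
emit factor 5: 'abhecbcgaf' (i=21, period=10)

["e", "bdcdhbhh", "bch", "adfhbgddf", "abhecbcgaf"]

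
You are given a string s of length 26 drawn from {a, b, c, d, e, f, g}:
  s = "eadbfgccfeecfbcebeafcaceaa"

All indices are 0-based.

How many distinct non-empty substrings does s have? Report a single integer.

sorted suffixes:
  #0 SA[0]=25  'a'
  #1 SA[1]=24  'aa'
  #2 SA[2]=21  'aceaa'
  #3 SA[3]=1  'adbfgccfeecfbcebeafcaceaa'
  #4 SA[4]=18  'afcaceaa'
  #5 SA[5]=13  'bcebeafcaceaa'
  #6 SA[6]=16  'beafcaceaa'
  #7 SA[7]=3  'bfgccfeecfbcebeafcaceaa'
  #8 SA[8]=20  'caceaa'
  #9 SA[9]=6  'ccfeecfbcebeafcaceaa'
  #10 SA[10]=22  'ceaa'
  #11 SA[11]=14  'cebeafcaceaa'
  #12 SA[12]=11  'cfbcebeafcaceaa'
  #13 SA[13]=7  'cfeecfbcebeafcaceaa'
  #14 SA[14]=2  'dbfgccfeecfbcebeafcaceaa'
  #15 SA[15]=23  'eaa'
  #16 SA[16]=0  'eadbfgccfeecfbcebeafcaceaa'
  #17 SA[17]=17  'eafcaceaa'
  #18 SA[18]=15  'ebeafcaceaa'
  #19 SA[19]=10  'ecfbcebeafcaceaa'
  #20 SA[20]=9  'eecfbcebeafcaceaa'
  #21 SA[21]=12  'fbcebeafcaceaa'
  #22 SA[22]=19  'fcaceaa'
  #23 SA[23]=8  'feecfbcebeafcaceaa'
  #24 SA[24]=4  'fgccfeecfbcebeafcaceaa'
  #25 SA[25]=5  'gccfeecfbcebeafcaceaa'

SA = [25, 24, 21, 1, 18, 13, 16, 3, 20, 6, 22, 14, 11, 7, 2, 23, 0, 17, 15, 10, 9, 12, 19, 8, 4, 5]
i: (SA[i-1],SA[i]) lcp shared
  1: (25,24) 1 'a'
  2: (24,21) 1 'a'
  3: (21,1) 1 'a'
  4: (1,18) 1 'a'
  5: (18,13) 0 ''
  6: (13,16) 1 'b'
  7: (16,3) 1 'b'
  8: (3,20) 0 ''
  9: (20,6) 1 'c'
  10: (6,22) 1 'c'
  11: (22,14) 2 'ce'
  12: (14,11) 1 'c'
  13: (11,7) 2 'cf'
  14: (7,2) 0 ''
  15: (2,23) 0 ''
  16: (23,0) 2 'ea'
  17: (0,17) 2 'ea'
  18: (17,15) 1 'e'
  19: (15,10) 1 'e'
  20: (10,9) 1 'e'
  21: (9,12) 0 ''
  22: (12,19) 1 'f'
  23: (19,8) 1 'f'
  24: (8,4) 1 'f'
  25: (4,5) 0 ''

n(n+1)/2 = 26·27/2 = 351
Σ LCP = 0 + 1 + 1 + 1 + 1 + 0 + 1 + 1 + 0 + 1 + 1 + 2 + 1 + 2 + 0 + 0 + 2 + 2 + 1 + 1 + 1 + 0 + 1 + 1 + 1 + 0 = 23
distinct = 351 − 23 = 328

328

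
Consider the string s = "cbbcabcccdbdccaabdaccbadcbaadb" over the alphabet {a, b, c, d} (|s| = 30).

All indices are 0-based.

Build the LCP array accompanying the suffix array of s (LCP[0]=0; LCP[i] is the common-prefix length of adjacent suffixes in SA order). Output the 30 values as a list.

[0, 2, 1, 2, 1, 1, 2, 0, 1, 2, 1, 1, 2, 1, 2, 0, 2, 1, 3, 2, 1, 2, 2, 2, 1, 0, 1, 2, 1, 2]

sorted suffixes:
  #0 SA[0]=14  'aabdaccbadcbaadb'
  #1 SA[1]=26  'aadb'
  #2 SA[2]=4  'abcccdbdccaabdaccbadcbaadb'
  #3 SA[3]=15  'abdaccbadcbaadb'
  #4 SA[4]=18  'accbadcbaadb'
  #5 SA[5]=27  'adb'
  #6 SA[6]=22  'adcbaadb'
  #7 SA[7]=29  'b'
  #8 SA[8]=25  'baadb'
  #9 SA[9]=21  'badcbaadb'
  #10 SA[10]=1  'bbcabcccdbdccaabdaccbadcbaadb'
  #11 SA[11]=2  'bcabcccdbdccaabdaccbadcbaadb'
  #12 SA[12]=5  'bcccdbdccaabdaccbadcbaadb'
  #13 SA[13]=16  'bdaccbadcbaadb'
  #14 SA[14]=10  'bdccaabdaccbadcbaadb'
  #15 SA[15]=13  'caabdaccbadcbaadb'
  #16 SA[16]=3  'cabcccdbdccaabdaccbadcbaadb'
  #17 SA[17]=24  'cbaadb'
  #18 SA[18]=20  'cbadcbaadb'
  #19 SA[19]=0  'cbbcabcccdbdccaabdaccbadcbaadb'
  #20 SA[20]=12  'ccaabdaccbadcbaadb'
  #21 SA[21]=19  'ccbadcbaadb'
  #22 SA[22]=6  'cccdbdccaabdaccbadcbaadb'
  #23 SA[23]=7  'ccdbdccaabdaccbadcbaadb'
  #24 SA[24]=8  'cdbdccaabdaccbadcbaadb'
  #25 SA[25]=17  'daccbadcbaadb'
  #26 SA[26]=28  'db'
  #27 SA[27]=9  'dbdccaabdaccbadcbaadb'
  #28 SA[28]=23  'dcbaadb'
  #29 SA[29]=11  'dccaabdaccbadcbaadb'

SA = [14, 26, 4, 15, 18, 27, 22, 29, 25, 21, 1, 2, 5, 16, 10, 13, 3, 24, 20, 0, 12, 19, 6, 7, 8, 17, 28, 9, 23, 11]
rank  pair      lcp
   1  s[14:],s[26:]  2  'aa'
   2  s[26:],s[4:]  1  'a'
   3  s[4:],s[15:]  2  'ab'
   4  s[15:],s[18:]  1  'a'
   5  s[18:],s[27:]  1  'a'
   6  s[27:],s[22:]  2  'ad'
   7  s[22:],s[29:]  0  ''
   8  s[29:],s[25:]  1  'b'
   9  s[25:],s[21:]  2  'ba'
  10  s[21:],s[1:]  1  'b'
  11  s[1:],s[2:]  1  'b'
  12  s[2:],s[5:]  2  'bc'
  13  s[5:],s[16:]  1  'b'
  14  s[16:],s[10:]  2  'bd'
  15  s[10:],s[13:]  0  ''
  16  s[13:],s[3:]  2  'ca'
  17  s[3:],s[24:]  1  'c'
  18  s[24:],s[20:]  3  'cba'
  19  s[20:],s[0:]  2  'cb'
  20  s[0:],s[12:]  1  'c'
  21  s[12:],s[19:]  2  'cc'
  22  s[19:],s[6:]  2  'cc'
  23  s[6:],s[7:]  2  'cc'
  24  s[7:],s[8:]  1  'c'
  25  s[8:],s[17:]  0  ''
  26  s[17:],s[28:]  1  'd'
  27  s[28:],s[9:]  2  'db'
  28  s[9:],s[23:]  1  'd'
  29  s[23:],s[11:]  2  'dc'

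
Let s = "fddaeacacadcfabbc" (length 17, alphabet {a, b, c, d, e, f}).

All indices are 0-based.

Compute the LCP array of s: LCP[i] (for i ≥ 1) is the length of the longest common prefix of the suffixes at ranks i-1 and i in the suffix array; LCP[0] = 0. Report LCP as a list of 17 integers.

[0, 1, 3, 1, 1, 0, 1, 0, 1, 2, 1, 0, 1, 1, 0, 0, 1]

sorted suffixes:
  #0 SA[0]=13  'abbc'
  #1 SA[1]=5  'acacadcfabbc'
  #2 SA[2]=7  'acadcfabbc'
  #3 SA[3]=9  'adcfabbc'
  #4 SA[4]=3  'aeacacadcfabbc'
  #5 SA[5]=14  'bbc'
  #6 SA[6]=15  'bc'
  #7 SA[7]=16  'c'
  #8 SA[8]=6  'cacadcfabbc'
  #9 SA[9]=8  'cadcfabbc'
  #10 SA[10]=11  'cfabbc'
  #11 SA[11]=2  'daeacacadcfabbc'
  #12 SA[12]=10  'dcfabbc'
  #13 SA[13]=1  'ddaeacacadcfabbc'
  #14 SA[14]=4  'eacacadcfabbc'
  #15 SA[15]=12  'fabbc'
  #16 SA[16]=0  'fddaeacacadcfabbc'

SA = [13, 5, 7, 9, 3, 14, 15, 16, 6, 8, 11, 2, 10, 1, 4, 12, 0]
rank  pair      lcp
   1  s[13:],s[5:]  1  'a'
   2  s[5:],s[7:]  3  'aca'
   3  s[7:],s[9:]  1  'a'
   4  s[9:],s[3:]  1  'a'
   5  s[3:],s[14:]  0  ''
   6  s[14:],s[15:]  1  'b'
   7  s[15:],s[16:]  0  ''
   8  s[16:],s[6:]  1  'c'
   9  s[6:],s[8:]  2  'ca'
  10  s[8:],s[11:]  1  'c'
  11  s[11:],s[2:]  0  ''
  12  s[2:],s[10:]  1  'd'
  13  s[10:],s[1:]  1  'd'
  14  s[1:],s[4:]  0  ''
  15  s[4:],s[12:]  0  ''
  16  s[12:],s[0:]  1  'f'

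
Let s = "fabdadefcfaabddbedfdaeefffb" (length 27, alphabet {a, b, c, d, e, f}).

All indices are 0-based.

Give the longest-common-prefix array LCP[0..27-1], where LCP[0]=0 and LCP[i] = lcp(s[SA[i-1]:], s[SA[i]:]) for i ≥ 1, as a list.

rank→(start, suffix):
  0 → (10, 'aabddbedfdaeefffb')
  1 → (1, 'abdadefcfaabddbedfdaeefffb')
  2 → (11, 'abddbedfdaeefffb')
  3 → (4, 'adefcfaabddbedfdaeefffb')
  4 → (20, 'aeefffb')
  5 → (26, 'b')
  6 → (2, 'bdadefcfaabddbedfdaeefffb')
  7 → (12, 'bddbedfdaeefffb')
  8 → (15, 'bedfdaeefffb')
  9 → (8, 'cfaabddbedfdaeefffb')
  10 → (3, 'dadefcfaabddbedfdaeefffb')
  11 → (19, 'daeefffb')
  12 → (14, 'dbedfdaeefffb')
  13 → (13, 'ddbedfdaeefffb')
  14 → (5, 'defcfaabddbedfdaeefffb')
  15 → (17, 'dfdaeefffb')
  16 → (16, 'edfdaeefffb')
  17 → (21, 'eefffb')
  18 → (6, 'efcfaabddbedfdaeefffb')
  19 → (22, 'efffb')
  20 → (9, 'faabddbedfdaeefffb')
  21 → (0, 'fabdadefcfaabddbedfdaeefffb')
  22 → (25, 'fb')
  23 → (7, 'fcfaabddbedfdaeefffb')
  24 → (18, 'fdaeefffb')
  25 → (24, 'ffb')
  26 → (23, 'fffb')

SA = [10, 1, 11, 4, 20, 26, 2, 12, 15, 8, 3, 19, 14, 13, 5, 17, 16, 21, 6, 22, 9, 0, 25, 7, 18, 24, 23]
rank  pair      lcp
   1  s[10:],s[1:]  1  'a'
   2  s[1:],s[11:]  3  'abd'
   3  s[11:],s[4:]  1  'a'
   4  s[4:],s[20:]  1  'a'
   5  s[20:],s[26:]  0  ''
   6  s[26:],s[2:]  1  'b'
   7  s[2:],s[12:]  2  'bd'
   8  s[12:],s[15:]  1  'b'
   9  s[15:],s[8:]  0  ''
  10  s[8:],s[3:]  0  ''
  11  s[3:],s[19:]  2  'da'
  12  s[19:],s[14:]  1  'd'
  13  s[14:],s[13:]  1  'd'
  14  s[13:],s[5:]  1  'd'
  15  s[5:],s[17:]  1  'd'
  16  s[17:],s[16:]  0  ''
  17  s[16:],s[21:]  1  'e'
  18  s[21:],s[6:]  1  'e'
  19  s[6:],s[22:]  2  'ef'
  20  s[22:],s[9:]  0  ''
  21  s[9:],s[0:]  2  'fa'
  22  s[0:],s[25:]  1  'f'
  23  s[25:],s[7:]  1  'f'
  24  s[7:],s[18:]  1  'f'
  25  s[18:],s[24:]  1  'f'
  26  s[24:],s[23:]  2  'ff'

[0, 1, 3, 1, 1, 0, 1, 2, 1, 0, 0, 2, 1, 1, 1, 1, 0, 1, 1, 2, 0, 2, 1, 1, 1, 1, 2]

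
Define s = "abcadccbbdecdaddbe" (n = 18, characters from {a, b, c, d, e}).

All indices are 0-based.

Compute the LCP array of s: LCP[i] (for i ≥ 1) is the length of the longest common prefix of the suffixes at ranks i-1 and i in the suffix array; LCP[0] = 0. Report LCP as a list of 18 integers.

rank | idx | suffix
   0 |   0 | abcadccbbdecdaddbe
   1 |   3 | adccbbdecdaddbe
   2 |  13 | addbe
   3 |   7 | bbdecdaddbe
   4 |   1 | bcadccbbdecdaddbe
   5 |   8 | bdecdaddbe
   6 |  16 | be
   7 |   2 | cadccbbdecdaddbe
   8 |   6 | cbbdecdaddbe
   9 |   5 | ccbbdecdaddbe
  10 |  11 | cdaddbe
  11 |  12 | daddbe
  12 |  15 | dbe
  13 |   4 | dccbbdecdaddbe
  14 |  14 | ddbe
  15 |   9 | decdaddbe
  16 |  17 | e
  17 |  10 | ecdaddbe

SA = [0, 3, 13, 7, 1, 8, 16, 2, 6, 5, 11, 12, 15, 4, 14, 9, 17, 10]
i: (SA[i-1],SA[i]) lcp shared
  1: (0,3) 1 'a'
  2: (3,13) 2 'ad'
  3: (13,7) 0 ''
  4: (7,1) 1 'b'
  5: (1,8) 1 'b'
  6: (8,16) 1 'b'
  7: (16,2) 0 ''
  8: (2,6) 1 'c'
  9: (6,5) 1 'c'
  10: (5,11) 1 'c'
  11: (11,12) 0 ''
  12: (12,15) 1 'd'
  13: (15,4) 1 'd'
  14: (4,14) 1 'd'
  15: (14,9) 1 'd'
  16: (9,17) 0 ''
  17: (17,10) 1 'e'

[0, 1, 2, 0, 1, 1, 1, 0, 1, 1, 1, 0, 1, 1, 1, 1, 0, 1]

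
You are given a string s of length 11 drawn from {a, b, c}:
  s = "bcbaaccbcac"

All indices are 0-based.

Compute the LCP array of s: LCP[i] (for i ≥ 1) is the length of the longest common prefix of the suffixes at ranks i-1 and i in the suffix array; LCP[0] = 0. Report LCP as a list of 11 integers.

sorted suffixes:
  #0 SA[0]=3  'aaccbcac'
  #1 SA[1]=9  'ac'
  #2 SA[2]=4  'accbcac'
  #3 SA[3]=2  'baaccbcac'
  #4 SA[4]=7  'bcac'
  #5 SA[5]=0  'bcbaaccbcac'
  #6 SA[6]=10  'c'
  #7 SA[7]=8  'cac'
  #8 SA[8]=1  'cbaaccbcac'
  #9 SA[9]=6  'cbcac'
  #10 SA[10]=5  'ccbcac'

SA = [3, 9, 4, 2, 7, 0, 10, 8, 1, 6, 5]
i: (SA[i-1],SA[i]) lcp shared
  1: (3,9) 1 'a'
  2: (9,4) 2 'ac'
  3: (4,2) 0 ''
  4: (2,7) 1 'b'
  5: (7,0) 2 'bc'
  6: (0,10) 0 ''
  7: (10,8) 1 'c'
  8: (8,1) 1 'c'
  9: (1,6) 2 'cb'
  10: (6,5) 1 'c'

[0, 1, 2, 0, 1, 2, 0, 1, 1, 2, 1]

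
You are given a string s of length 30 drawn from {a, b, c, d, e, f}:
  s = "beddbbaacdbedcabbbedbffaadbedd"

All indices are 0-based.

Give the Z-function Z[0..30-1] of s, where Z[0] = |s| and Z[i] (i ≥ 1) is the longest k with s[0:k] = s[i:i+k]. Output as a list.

Z[0]=30
i=1: fresh scan; Z[1]=0
i=2: fresh scan; Z[2]=0
i=3: fresh scan; Z[3]=0
i=4: fresh scan; Z[4]=1 extend→box=[4,5)
i=5: fresh scan; Z[5]=1 extend→box=[5,6)
i=6: fresh scan; Z[6]=0
i=7: fresh scan; Z[7]=0
i=8: fresh scan; Z[8]=0
i=9: fresh scan; Z[9]=0
i=10: fresh scan; Z[10]=3 extend→box=[10,13)
i=11: min(r-i=2, Z[1]=0)=0; Z[11]=0
i=12: min(r-i=1, Z[2]=0)=0; Z[12]=0
i=13: fresh scan; Z[13]=0
i=14: fresh scan; Z[14]=0
i=15: fresh scan; Z[15]=1 extend→box=[15,16)
i=16: fresh scan; Z[16]=1 extend→box=[16,17)
i=17: fresh scan; Z[17]=3 extend→box=[17,20)
i=18: min(r-i=2, Z[1]=0)=0; Z[18]=0
i=19: min(r-i=1, Z[2]=0)=0; Z[19]=0
i=20: fresh scan; Z[20]=1 extend→box=[20,21)
i=21: fresh scan; Z[21]=0
i=22: fresh scan; Z[22]=0
i=23: fresh scan; Z[23]=0
i=24: fresh scan; Z[24]=0
i=25: fresh scan; Z[25]=0
i=26: fresh scan; Z[26]=4 extend→box=[26,30)
i=27: min(r-i=3, Z[1]=0)=0; Z[27]=0
i=28: min(r-i=2, Z[2]=0)=0; Z[28]=0
i=29: min(r-i=1, Z[3]=0)=0; Z[29]=0

[30, 0, 0, 0, 1, 1, 0, 0, 0, 0, 3, 0, 0, 0, 0, 1, 1, 3, 0, 0, 1, 0, 0, 0, 0, 0, 4, 0, 0, 0]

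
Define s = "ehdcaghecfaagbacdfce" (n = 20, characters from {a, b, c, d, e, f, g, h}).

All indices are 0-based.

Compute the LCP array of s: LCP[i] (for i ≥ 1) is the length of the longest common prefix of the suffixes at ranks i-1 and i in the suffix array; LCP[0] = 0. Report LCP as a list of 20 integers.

rank | idx | suffix
   0 |  10 | aagbacdfce
   1 |  14 | acdfce
   2 |  11 | agbacdfce
   3 |   4 | aghecfaagbacdfce
   4 |  13 | bacdfce
   5 |   3 | caghecfaagbacdfce
   6 |  15 | cdfce
   7 |  18 | ce
   8 |   8 | cfaagbacdfce
   9 |   2 | dcaghecfaagbacdfce
  10 |  16 | dfce
  11 |  19 | e
  12 |   7 | ecfaagbacdfce
  13 |   0 | ehdcaghecfaagbacdfce
  14 |   9 | faagbacdfce
  15 |  17 | fce
  16 |  12 | gbacdfce
  17 |   5 | ghecfaagbacdfce
  18 |   1 | hdcaghecfaagbacdfce
  19 |   6 | hecfaagbacdfce

SA = [10, 14, 11, 4, 13, 3, 15, 18, 8, 2, 16, 19, 7, 0, 9, 17, 12, 5, 1, 6]
i: (SA[i-1],SA[i]) lcp shared
  1: (10,14) 1 'a'
  2: (14,11) 1 'a'
  3: (11,4) 2 'ag'
  4: (4,13) 0 ''
  5: (13,3) 0 ''
  6: (3,15) 1 'c'
  7: (15,18) 1 'c'
  8: (18,8) 1 'c'
  9: (8,2) 0 ''
  10: (2,16) 1 'd'
  11: (16,19) 0 ''
  12: (19,7) 1 'e'
  13: (7,0) 1 'e'
  14: (0,9) 0 ''
  15: (9,17) 1 'f'
  16: (17,12) 0 ''
  17: (12,5) 1 'g'
  18: (5,1) 0 ''
  19: (1,6) 1 'h'

[0, 1, 1, 2, 0, 0, 1, 1, 1, 0, 1, 0, 1, 1, 0, 1, 0, 1, 0, 1]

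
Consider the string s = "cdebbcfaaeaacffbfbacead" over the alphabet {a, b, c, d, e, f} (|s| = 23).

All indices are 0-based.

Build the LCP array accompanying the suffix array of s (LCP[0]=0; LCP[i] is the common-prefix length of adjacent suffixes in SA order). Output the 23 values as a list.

[0, 2, 1, 2, 1, 1, 0, 1, 1, 1, 0, 1, 1, 2, 0, 1, 0, 2, 1, 0, 1, 2, 1]

sorted suffixes:
  #0 SA[0]=10  'aacffbfbacead'
  #1 SA[1]=7  'aaeaacffbfbacead'
  #2 SA[2]=18  'acead'
  #3 SA[3]=11  'acffbfbacead'
  #4 SA[4]=21  'ad'
  #5 SA[5]=8  'aeaacffbfbacead'
  #6 SA[6]=17  'bacead'
  #7 SA[7]=3  'bbcfaaeaacffbfbacead'
  #8 SA[8]=4  'bcfaaeaacffbfbacead'
  #9 SA[9]=15  'bfbacead'
  #10 SA[10]=0  'cdebbcfaaeaacffbfbacead'
  #11 SA[11]=19  'cead'
  #12 SA[12]=5  'cfaaeaacffbfbacead'
  #13 SA[13]=12  'cffbfbacead'
  #14 SA[14]=22  'd'
  #15 SA[15]=1  'debbcfaaeaacffbfbacead'
  #16 SA[16]=9  'eaacffbfbacead'
  #17 SA[17]=20  'ead'
  #18 SA[18]=2  'ebbcfaaeaacffbfbacead'
  #19 SA[19]=6  'faaeaacffbfbacead'
  #20 SA[20]=16  'fbacead'
  #21 SA[21]=14  'fbfbacead'
  #22 SA[22]=13  'ffbfbacead'

SA = [10, 7, 18, 11, 21, 8, 17, 3, 4, 15, 0, 19, 5, 12, 22, 1, 9, 20, 2, 6, 16, 14, 13]
rank  pair      lcp
   1  s[10:],s[7:]  2  'aa'
   2  s[7:],s[18:]  1  'a'
   3  s[18:],s[11:]  2  'ac'
   4  s[11:],s[21:]  1  'a'
   5  s[21:],s[8:]  1  'a'
   6  s[8:],s[17:]  0  ''
   7  s[17:],s[3:]  1  'b'
   8  s[3:],s[4:]  1  'b'
   9  s[4:],s[15:]  1  'b'
  10  s[15:],s[0:]  0  ''
  11  s[0:],s[19:]  1  'c'
  12  s[19:],s[5:]  1  'c'
  13  s[5:],s[12:]  2  'cf'
  14  s[12:],s[22:]  0  ''
  15  s[22:],s[1:]  1  'd'
  16  s[1:],s[9:]  0  ''
  17  s[9:],s[20:]  2  'ea'
  18  s[20:],s[2:]  1  'e'
  19  s[2:],s[6:]  0  ''
  20  s[6:],s[16:]  1  'f'
  21  s[16:],s[14:]  2  'fb'
  22  s[14:],s[13:]  1  'f'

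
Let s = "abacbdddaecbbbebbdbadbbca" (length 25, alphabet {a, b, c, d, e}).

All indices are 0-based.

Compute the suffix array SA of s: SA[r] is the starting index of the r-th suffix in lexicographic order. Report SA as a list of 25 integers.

sorted suffixes:
  #0 SA[0]=24  'a'
  #1 SA[1]=0  'abacbdddaecbbbebbdbadbbca'
  #2 SA[2]=2  'acbdddaecbbbebbdbadbbca'
  #3 SA[3]=19  'adbbca'
  #4 SA[4]=8  'aecbbbebbdbadbbca'
  #5 SA[5]=1  'bacbdddaecbbbebbdbadbbca'
  #6 SA[6]=18  'badbbca'
  #7 SA[7]=11  'bbbebbdbadbbca'
  #8 SA[8]=21  'bbca'
  #9 SA[9]=15  'bbdbadbbca'
  #10 SA[10]=12  'bbebbdbadbbca'
  #11 SA[11]=22  'bca'
  #12 SA[12]=16  'bdbadbbca'
  #13 SA[13]=4  'bdddaecbbbebbdbadbbca'
  #14 SA[14]=13  'bebbdbadbbca'
  #15 SA[15]=23  'ca'
  #16 SA[16]=10  'cbbbebbdbadbbca'
  #17 SA[17]=3  'cbdddaecbbbebbdbadbbca'
  #18 SA[18]=7  'daecbbbebbdbadbbca'
  #19 SA[19]=17  'dbadbbca'
  #20 SA[20]=20  'dbbca'
  #21 SA[21]=6  'ddaecbbbebbdbadbbca'
  #22 SA[22]=5  'dddaecbbbebbdbadbbca'
  #23 SA[23]=14  'ebbdbadbbca'
  #24 SA[24]=9  'ecbbbebbdbadbbca'

[24, 0, 2, 19, 8, 1, 18, 11, 21, 15, 12, 22, 16, 4, 13, 23, 10, 3, 7, 17, 20, 6, 5, 14, 9]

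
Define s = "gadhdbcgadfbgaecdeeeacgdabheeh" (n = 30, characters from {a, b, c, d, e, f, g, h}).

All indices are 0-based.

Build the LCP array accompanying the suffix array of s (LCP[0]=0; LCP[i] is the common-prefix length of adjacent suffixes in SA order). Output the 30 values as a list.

[0, 1, 1, 2, 1, 0, 1, 1, 0, 1, 2, 0, 1, 1, 1, 1, 0, 1, 1, 2, 2, 1, 0, 0, 3, 2, 1, 0, 1, 1]

rank→(start, suffix):
  0 → (24, 'abheeh')
  1 → (20, 'acgdabheeh')
  2 → (8, 'adfbgaecdeeeacgdabheeh')
  3 → (1, 'adhdbcgadfbgaecdeeeacgdabheeh')
  4 → (13, 'aecdeeeacgdabheeh')
  5 → (5, 'bcgadfbgaecdeeeacgdabheeh')
  6 → (11, 'bgaecdeeeacgdabheeh')
  7 → (25, 'bheeh')
  8 → (15, 'cdeeeacgdabheeh')
  9 → (6, 'cgadfbgaecdeeeacgdabheeh')
  10 → (21, 'cgdabheeh')
  11 → (23, 'dabheeh')
  12 → (4, 'dbcgadfbgaecdeeeacgdabheeh')
  13 → (16, 'deeeacgdabheeh')
  14 → (9, 'dfbgaecdeeeacgdabheeh')
  15 → (2, 'dhdbcgadfbgaecdeeeacgdabheeh')
  16 → (19, 'eacgdabheeh')
  17 → (14, 'ecdeeeacgdabheeh')
  18 → (18, 'eeacgdabheeh')
  19 → (17, 'eeeacgdabheeh')
  20 → (27, 'eeh')
  21 → (28, 'eh')
  22 → (10, 'fbgaecdeeeacgdabheeh')
  23 → (7, 'gadfbgaecdeeeacgdabheeh')
  24 → (0, 'gadhdbcgadfbgaecdeeeacgdabheeh')
  25 → (12, 'gaecdeeeacgdabheeh')
  26 → (22, 'gdabheeh')
  27 → (29, 'h')
  28 → (3, 'hdbcgadfbgaecdeeeacgdabheeh')
  29 → (26, 'heeh')

SA = [24, 20, 8, 1, 13, 5, 11, 25, 15, 6, 21, 23, 4, 16, 9, 2, 19, 14, 18, 17, 27, 28, 10, 7, 0, 12, 22, 29, 3, 26]
rank  pair      lcp
   1  s[24:],s[20:]  1  'a'
   2  s[20:],s[8:]  1  'a'
   3  s[8:],s[1:]  2  'ad'
   4  s[1:],s[13:]  1  'a'
   5  s[13:],s[5:]  0  ''
   6  s[5:],s[11:]  1  'b'
   7  s[11:],s[25:]  1  'b'
   8  s[25:],s[15:]  0  ''
   9  s[15:],s[6:]  1  'c'
  10  s[6:],s[21:]  2  'cg'
  11  s[21:],s[23:]  0  ''
  12  s[23:],s[4:]  1  'd'
  13  s[4:],s[16:]  1  'd'
  14  s[16:],s[9:]  1  'd'
  15  s[9:],s[2:]  1  'd'
  16  s[2:],s[19:]  0  ''
  17  s[19:],s[14:]  1  'e'
  18  s[14:],s[18:]  1  'e'
  19  s[18:],s[17:]  2  'ee'
  20  s[17:],s[27:]  2  'ee'
  21  s[27:],s[28:]  1  'e'
  22  s[28:],s[10:]  0  ''
  23  s[10:],s[7:]  0  ''
  24  s[7:],s[0:]  3  'gad'
  25  s[0:],s[12:]  2  'ga'
  26  s[12:],s[22:]  1  'g'
  27  s[22:],s[29:]  0  ''
  28  s[29:],s[3:]  1  'h'
  29  s[3:],s[26:]  1  'h'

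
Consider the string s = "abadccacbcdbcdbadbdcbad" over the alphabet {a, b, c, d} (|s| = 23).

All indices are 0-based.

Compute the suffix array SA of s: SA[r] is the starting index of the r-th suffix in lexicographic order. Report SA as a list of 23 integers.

rank | idx | suffix
   0 |   0 | abadccacbcdbcdbadbdcbad
   1 |   6 | acbcdbcdbadbdcbad
   2 |  21 | ad
   3 |  15 | adbdcbad
   4 |   2 | adccacbcdbcdbadbdcbad
   5 |  20 | bad
   6 |  14 | badbdcbad
   7 |   1 | badccacbcdbcdbadbdcbad
   8 |  11 | bcdbadbdcbad
   9 |   8 | bcdbcdbadbdcbad
  10 |  17 | bdcbad
  11 |   5 | cacbcdbcdbadbdcbad
  12 |  19 | cbad
  13 |   7 | cbcdbcdbadbdcbad
  14 |   4 | ccacbcdbcdbadbdcbad
  15 |  12 | cdbadbdcbad
  16 |   9 | cdbcdbadbdcbad
  17 |  22 | d
  18 |  13 | dbadbdcbad
  19 |  10 | dbcdbadbdcbad
  20 |  16 | dbdcbad
  21 |  18 | dcbad
  22 |   3 | dccacbcdbcdbadbdcbad

[0, 6, 21, 15, 2, 20, 14, 1, 11, 8, 17, 5, 19, 7, 4, 12, 9, 22, 13, 10, 16, 18, 3]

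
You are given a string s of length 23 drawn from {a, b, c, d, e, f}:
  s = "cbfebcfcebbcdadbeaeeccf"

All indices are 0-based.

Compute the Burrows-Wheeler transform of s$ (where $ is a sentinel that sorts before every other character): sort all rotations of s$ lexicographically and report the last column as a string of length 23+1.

fdeebedc$ebfcbcabcfeaccb

rank  rotation                  last
    0  $cbfebcfcebbcdadbeaeeccf  f
    1  adbeaeeccf$cbfebcfcebbcd  d
    2  aeeccf$cbfebcfcebbcdadbe  e
    3  bbcdadbeaeeccf$cbfebcfce  e
    4  bcdadbeaeeccf$cbfebcfceb  b
    5  bcfcebbcdadbeaeeccf$cbfe  e
    6  beaeeccf$cbfebcfcebbcdad  d
    7  bfebcfcebbcdadbeaeeccf$c  c
    8  cbfebcfcebbcdadbeaeeccf$  $
    9  ccf$cbfebcfcebbcdadbeaee  e
   10  cdadbeaeeccf$cbfebcfcebb  b
   11  cebbcdadbeaeeccf$cbfebcf  f
   12  cf$cbfebcfcebbcdadbeaeec  c
   13  cfcebbcdadbeaeeccf$cbfeb  b
   14  dadbeaeeccf$cbfebcfcebbc  c
   15  dbeaeeccf$cbfebcfcebbcda  a
   16  eaeeccf$cbfebcfcebbcdadb  b
   17  ebbcdadbeaeeccf$cbfebcfc  c
   18  ebcfcebbcdadbeaeeccf$cbf  f
   19  eccf$cbfebcfcebbcdadbeae  e
   20  eeccf$cbfebcfcebbcdadbea  a
   21  f$cbfebcfcebbcdadbeaeecc  c
   22  fcebbcdadbeaeeccf$cbfebc  c
   23  febcfcebbcdadbeaeeccf$cb  b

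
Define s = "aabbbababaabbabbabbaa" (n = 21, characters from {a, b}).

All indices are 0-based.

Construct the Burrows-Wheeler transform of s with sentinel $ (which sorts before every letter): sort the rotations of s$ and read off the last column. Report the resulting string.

rank  rotation                last
    0  $aabbbababaabbabbabbaa  a
    1  a$aabbbababaabbabbabba  a
    2  aa$aabbbababaabbabbabb  b
    3  aabbabbabbaa$aabbbabab  b
    4  aabbbababaabbabbabbaa$  $
    5  abaabbabbabbaa$aabbbab  b
    6  ababaabbabbabbaa$aabbb  b
    7  abbaa$aabbbababaabbabb  b
    8  abbabbaa$aabbbababaabb  b
    9  abbabbabbaa$aabbbababa  a
   10  abbbababaabbabbabbaa$a  a
   11  baa$aabbbababaabbabbab  b
   12  baabbabbabbaa$aabbbaba  a
   13  babaabbabbabbaa$aabbba  a
   14  bababaabbabbabbaa$aabb  b
   15  babbaa$aabbbababaabbab  b
   16  babbabbaa$aabbbababaab  b
   17  bbaa$aabbbababaabbabba  a
   18  bbababaabbabbabbaa$aab  b
   19  bbabbaa$aabbbababaabba  a
   20  bbabbabbaa$aabbbababaa  a
   21  bbbababaabbabbabbaa$aa  a

aabb$bbbbaabaabbbabaaa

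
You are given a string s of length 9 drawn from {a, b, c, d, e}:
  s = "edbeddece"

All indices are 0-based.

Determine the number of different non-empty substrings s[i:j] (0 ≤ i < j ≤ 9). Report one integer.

rank | idx | suffix
   0 |   2 | beddece
   1 |   7 | ce
   2 |   1 | dbeddece
   3 |   4 | ddece
   4 |   5 | dece
   5 |   8 | e
   6 |   6 | ece
   7 |   0 | edbeddece
   8 |   3 | eddece

SA = [2, 7, 1, 4, 5, 8, 6, 0, 3]
i: (SA[i-1],SA[i]) lcp shared
  1: (2,7) 0 ''
  2: (7,1) 0 ''
  3: (1,4) 1 'd'
  4: (4,5) 1 'd'
  5: (5,8) 0 ''
  6: (8,6) 1 'e'
  7: (6,0) 1 'e'
  8: (0,3) 2 'ed'

n(n+1)/2 = 9·10/2 = 45
Σ LCP = 0 + 0 + 0 + 1 + 1 + 0 + 1 + 1 + 2 = 6
distinct = 45 − 6 = 39

39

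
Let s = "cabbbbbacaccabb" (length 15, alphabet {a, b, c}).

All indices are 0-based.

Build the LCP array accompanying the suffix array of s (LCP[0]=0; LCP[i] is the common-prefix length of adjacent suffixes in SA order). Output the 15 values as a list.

sorted suffixes:
  #0 SA[0]=12  'abb'
  #1 SA[1]=1  'abbbbbacaccabb'
  #2 SA[2]=7  'acaccabb'
  #3 SA[3]=9  'accabb'
  #4 SA[4]=14  'b'
  #5 SA[5]=6  'bacaccabb'
  #6 SA[6]=13  'bb'
  #7 SA[7]=5  'bbacaccabb'
  #8 SA[8]=4  'bbbacaccabb'
  #9 SA[9]=3  'bbbbacaccabb'
  #10 SA[10]=2  'bbbbbacaccabb'
  #11 SA[11]=11  'cabb'
  #12 SA[12]=0  'cabbbbbacaccabb'
  #13 SA[13]=8  'caccabb'
  #14 SA[14]=10  'ccabb'

SA = [12, 1, 7, 9, 14, 6, 13, 5, 4, 3, 2, 11, 0, 8, 10]
i: (SA[i-1],SA[i]) lcp shared
  1: (12,1) 3 'abb'
  2: (1,7) 1 'a'
  3: (7,9) 2 'ac'
  4: (9,14) 0 ''
  5: (14,6) 1 'b'
  6: (6,13) 1 'b'
  7: (13,5) 2 'bb'
  8: (5,4) 2 'bb'
  9: (4,3) 3 'bbb'
  10: (3,2) 4 'bbbb'
  11: (2,11) 0 ''
  12: (11,0) 4 'cabb'
  13: (0,8) 2 'ca'
  14: (8,10) 1 'c'

[0, 3, 1, 2, 0, 1, 1, 2, 2, 3, 4, 0, 4, 2, 1]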